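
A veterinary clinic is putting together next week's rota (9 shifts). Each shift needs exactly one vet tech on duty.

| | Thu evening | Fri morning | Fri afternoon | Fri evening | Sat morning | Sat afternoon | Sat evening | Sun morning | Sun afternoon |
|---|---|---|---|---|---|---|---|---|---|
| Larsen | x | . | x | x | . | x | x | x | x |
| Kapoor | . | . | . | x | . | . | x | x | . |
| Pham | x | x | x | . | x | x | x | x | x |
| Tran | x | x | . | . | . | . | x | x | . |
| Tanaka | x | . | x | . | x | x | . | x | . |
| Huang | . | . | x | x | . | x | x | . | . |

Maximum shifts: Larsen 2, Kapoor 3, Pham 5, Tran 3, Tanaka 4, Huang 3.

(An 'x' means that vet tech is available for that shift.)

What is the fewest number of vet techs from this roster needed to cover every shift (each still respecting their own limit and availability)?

9 slots to fill and no one can take more than 5, so at least ⌈9/5⌉ = 2 vet techs are needed.
No set of 2 vet techs can cover every shift (each such set leaves at least one shift with no one available or exceeds a cap).
Larsen, Kapoor, and Pham alone can cover everything: Thu evening→Larsen, Fri morning→Pham, Fri afternoon→Larsen, Fri evening→Kapoor, Sat morning→Pham, Sat afternoon→Pham, Sat evening→Kapoor, Sun morning→Kapoor, Sun afternoon→Pham.

3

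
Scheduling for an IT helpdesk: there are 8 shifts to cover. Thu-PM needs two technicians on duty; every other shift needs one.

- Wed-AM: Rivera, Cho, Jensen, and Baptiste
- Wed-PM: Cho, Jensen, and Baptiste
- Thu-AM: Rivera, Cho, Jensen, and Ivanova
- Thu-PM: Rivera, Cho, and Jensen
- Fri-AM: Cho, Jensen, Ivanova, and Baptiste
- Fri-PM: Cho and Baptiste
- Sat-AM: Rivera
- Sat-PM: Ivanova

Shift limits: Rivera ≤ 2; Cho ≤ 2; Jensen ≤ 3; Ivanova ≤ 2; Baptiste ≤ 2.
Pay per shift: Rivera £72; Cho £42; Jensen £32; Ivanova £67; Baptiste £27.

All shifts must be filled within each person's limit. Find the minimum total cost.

£373

Sat-AM can only be covered by Rivera, so that assignment is forced.
Sat-PM can only be covered by Ivanova, so that assignment is forced.
Picking the cheapest available technician for each shift independently would cost £353, but that ignores the shift limits.
An optimal schedule: Wed-AM→Jensen, Wed-PM→Baptiste, Thu-AM→Jensen, Thu-PM→Jensen+Cho, Fri-AM→Cho, Fri-PM→Baptiste, Sat-AM→Rivera, Sat-PM→Ivanova.
Total: 32 + 27 + 32 + 32 + 42 + 42 + 27 + 72 + 67 = £373.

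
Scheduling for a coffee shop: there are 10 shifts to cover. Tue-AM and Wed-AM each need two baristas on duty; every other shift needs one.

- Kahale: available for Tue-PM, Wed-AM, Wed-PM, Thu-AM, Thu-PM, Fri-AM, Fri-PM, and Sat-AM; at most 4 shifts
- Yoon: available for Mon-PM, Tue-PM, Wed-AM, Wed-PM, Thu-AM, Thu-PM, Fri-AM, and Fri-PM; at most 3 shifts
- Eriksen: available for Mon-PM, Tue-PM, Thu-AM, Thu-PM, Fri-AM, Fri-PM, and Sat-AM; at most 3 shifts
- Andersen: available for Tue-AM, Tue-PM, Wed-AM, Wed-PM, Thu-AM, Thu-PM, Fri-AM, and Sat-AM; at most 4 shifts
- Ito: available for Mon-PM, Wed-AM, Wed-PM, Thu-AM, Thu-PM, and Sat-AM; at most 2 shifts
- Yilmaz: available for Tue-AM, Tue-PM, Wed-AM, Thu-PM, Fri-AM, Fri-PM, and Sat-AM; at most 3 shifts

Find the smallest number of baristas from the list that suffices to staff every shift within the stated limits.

12 slots to fill and no one can take more than 4, so at least ⌈12/4⌉ = 3 baristas are needed.
Any 3 baristas together have capacity at most 4+4+3 = 11 < 12 slots, so 3 can never suffice.
Kahale, Yoon, Andersen, and Yilmaz alone can cover everything: Mon-PM→Yoon, Tue-AM→Andersen+Yilmaz, Tue-PM→Yoon, Wed-AM→Andersen+Yilmaz, Wed-PM→Kahale, Thu-AM→Kahale, Thu-PM→Yoon, Fri-AM→Andersen, Fri-PM→Kahale, Sat-AM→Kahale.

4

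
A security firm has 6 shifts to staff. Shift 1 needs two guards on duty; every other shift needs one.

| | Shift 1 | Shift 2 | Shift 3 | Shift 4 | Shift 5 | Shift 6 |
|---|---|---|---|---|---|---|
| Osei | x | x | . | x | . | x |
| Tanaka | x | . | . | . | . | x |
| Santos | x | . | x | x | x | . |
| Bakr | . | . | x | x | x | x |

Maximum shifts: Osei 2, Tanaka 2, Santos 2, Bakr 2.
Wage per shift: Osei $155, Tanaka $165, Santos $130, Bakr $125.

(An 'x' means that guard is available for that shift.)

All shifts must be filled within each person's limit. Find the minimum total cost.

Shift 2 can only be covered by Osei, so that assignment is forced.
Picking the cheapest available guard for each shift independently would cost $940, but that ignores the shift limits.
An optimal schedule: Shift 1→Santos+Osei, Shift 2→Osei, Shift 3→Bakr, Shift 4→Santos, Shift 5→Bakr, Shift 6→Tanaka.
Total: 130 + 155 + 155 + 125 + 130 + 125 + 165 = $985.

$985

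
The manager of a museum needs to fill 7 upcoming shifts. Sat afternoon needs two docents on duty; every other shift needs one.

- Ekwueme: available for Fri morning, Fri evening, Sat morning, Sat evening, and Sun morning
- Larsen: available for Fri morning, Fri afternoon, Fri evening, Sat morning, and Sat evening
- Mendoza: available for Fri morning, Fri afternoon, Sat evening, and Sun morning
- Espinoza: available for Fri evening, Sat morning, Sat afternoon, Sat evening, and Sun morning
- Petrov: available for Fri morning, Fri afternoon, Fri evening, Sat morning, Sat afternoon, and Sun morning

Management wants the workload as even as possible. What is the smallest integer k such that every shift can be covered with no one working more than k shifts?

2

With 5 docents and 8 worker-slots to fill, someone must work at least ⌈8/5⌉ = 2 shifts, so k ≥ 2.
k = 2 works: Fri morning→Ekwueme, Fri afternoon→Larsen, Fri evening→Ekwueme, Sat morning→Larsen, Sat afternoon→Espinoza+Petrov, Sat evening→Mendoza, Sun morning→Mendoza.
Loads: Ekwueme 2, Larsen 2, Mendoza 2, Espinoza 1, Petrov 1 — all ≤ 2.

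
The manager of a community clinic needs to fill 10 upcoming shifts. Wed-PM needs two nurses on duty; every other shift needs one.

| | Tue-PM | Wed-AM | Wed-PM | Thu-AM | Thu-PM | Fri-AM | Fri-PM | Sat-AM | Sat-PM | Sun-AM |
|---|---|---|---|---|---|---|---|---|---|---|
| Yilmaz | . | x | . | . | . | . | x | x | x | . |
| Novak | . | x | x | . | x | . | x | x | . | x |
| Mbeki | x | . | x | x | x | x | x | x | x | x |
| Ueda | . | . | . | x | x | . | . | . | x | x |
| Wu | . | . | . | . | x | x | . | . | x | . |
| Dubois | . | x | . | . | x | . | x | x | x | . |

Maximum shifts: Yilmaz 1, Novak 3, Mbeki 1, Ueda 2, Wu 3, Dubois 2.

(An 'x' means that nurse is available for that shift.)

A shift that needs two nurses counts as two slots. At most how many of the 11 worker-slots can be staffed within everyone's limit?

Total capacity across all nurses is 1+3+1+2+3+2 = 12, and 11 slots are needed, so at most 11 can be filled.
Shifts {Tue-PM, Wed-PM} need 3 slots but only Novak and Mbeki are available for them, supplying at most 2 — so at least 1 slot must go unfilled.
An assignment achieving 10: Tue-PM→Mbeki, Wed-AM→Yilmaz, Wed-PM→Novak, Thu-AM→Ueda, Thu-PM→Ueda, Fri-AM→Wu, Fri-PM→Novak, Sat-AM→Dubois, Sat-PM→Wu, Sun-AM→Novak.
Loads: Yilmaz 1/1, Novak 3/3, Mbeki 1/1, Ueda 2/2, Wu 2/3, Dubois 1/2.

10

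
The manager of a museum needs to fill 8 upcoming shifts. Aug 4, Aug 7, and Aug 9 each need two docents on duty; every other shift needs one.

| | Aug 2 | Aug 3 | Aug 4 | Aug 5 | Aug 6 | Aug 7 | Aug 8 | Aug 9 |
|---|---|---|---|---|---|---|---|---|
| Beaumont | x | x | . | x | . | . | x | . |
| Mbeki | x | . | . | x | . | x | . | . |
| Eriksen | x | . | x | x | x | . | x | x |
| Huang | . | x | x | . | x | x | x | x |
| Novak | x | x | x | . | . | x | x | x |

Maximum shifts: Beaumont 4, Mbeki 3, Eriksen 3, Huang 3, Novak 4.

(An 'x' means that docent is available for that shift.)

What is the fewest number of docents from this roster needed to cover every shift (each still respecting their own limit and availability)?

4

11 slots to fill and no one can take more than 4, so at least ⌈11/4⌉ = 3 docents are needed.
No set of 3 docents can cover every shift (each such set leaves at least one shift with no one available or exceeds a cap).
Beaumont, Mbeki, Eriksen, and Huang alone can cover everything: Aug 2→Beaumont, Aug 3→Beaumont, Aug 4→Eriksen+Huang, Aug 5→Beaumont, Aug 6→Eriksen, Aug 7→Mbeki+Huang, Aug 8→Beaumont, Aug 9→Eriksen+Huang.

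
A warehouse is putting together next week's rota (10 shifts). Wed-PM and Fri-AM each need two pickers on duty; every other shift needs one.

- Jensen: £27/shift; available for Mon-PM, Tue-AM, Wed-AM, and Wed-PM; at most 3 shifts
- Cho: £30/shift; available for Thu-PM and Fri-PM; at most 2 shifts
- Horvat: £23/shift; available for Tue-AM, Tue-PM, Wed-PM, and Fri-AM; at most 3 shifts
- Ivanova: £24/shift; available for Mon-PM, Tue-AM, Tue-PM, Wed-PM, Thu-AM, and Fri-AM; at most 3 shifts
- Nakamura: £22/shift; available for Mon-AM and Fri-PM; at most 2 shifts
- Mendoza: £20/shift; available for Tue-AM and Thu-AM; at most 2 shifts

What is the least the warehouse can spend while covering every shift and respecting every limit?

Mon-AM can only be covered by Nakamura, so that assignment is forced.
Wed-AM can only be covered by Jensen, so that assignment is forced.
Thu-PM can only be covered by Cho, so that assignment is forced.
Picking the cheapest available picker for each shift independently would cost £282, and that bound is achievable.
An optimal schedule: Mon-AM→Nakamura, Mon-PM→Ivanova, Tue-AM→Mendoza, Tue-PM→Horvat, Wed-AM→Jensen, Wed-PM→Horvat+Ivanova, Thu-AM→Mendoza, Thu-PM→Cho, Fri-AM→Horvat+Ivanova, Fri-PM→Nakamura.
Total: 22 + 24 + 20 + 23 + 27 + 23 + 24 + 20 + 30 + 23 + 24 + 22 = £282.

£282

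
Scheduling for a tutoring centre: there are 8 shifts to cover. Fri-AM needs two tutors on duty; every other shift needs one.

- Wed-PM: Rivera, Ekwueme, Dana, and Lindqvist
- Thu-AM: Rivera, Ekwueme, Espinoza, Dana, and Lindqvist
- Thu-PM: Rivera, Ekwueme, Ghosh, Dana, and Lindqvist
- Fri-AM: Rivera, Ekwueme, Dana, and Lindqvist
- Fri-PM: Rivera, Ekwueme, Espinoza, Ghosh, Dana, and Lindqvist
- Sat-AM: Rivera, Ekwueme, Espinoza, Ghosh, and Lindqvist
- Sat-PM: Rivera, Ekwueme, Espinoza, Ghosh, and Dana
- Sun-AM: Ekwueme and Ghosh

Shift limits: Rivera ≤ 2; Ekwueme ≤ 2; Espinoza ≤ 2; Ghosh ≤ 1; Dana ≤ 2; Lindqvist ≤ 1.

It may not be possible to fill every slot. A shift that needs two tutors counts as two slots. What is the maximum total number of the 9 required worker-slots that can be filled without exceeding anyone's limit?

9

Total capacity across all tutors is 2+2+2+1+2+1 = 10, and 9 slots are needed, so at most 9 can be filled.
An assignment achieving 9: Wed-PM→Rivera, Thu-AM→Espinoza, Thu-PM→Ghosh, Fri-AM→Rivera+Ekwueme, Fri-PM→Dana, Sat-AM→Espinoza, Sat-PM→Dana, Sun-AM→Ekwueme.
Loads: Rivera 2/2, Ekwueme 2/2, Espinoza 2/2, Ghosh 1/1, Dana 2/2, Lindqvist 0/1.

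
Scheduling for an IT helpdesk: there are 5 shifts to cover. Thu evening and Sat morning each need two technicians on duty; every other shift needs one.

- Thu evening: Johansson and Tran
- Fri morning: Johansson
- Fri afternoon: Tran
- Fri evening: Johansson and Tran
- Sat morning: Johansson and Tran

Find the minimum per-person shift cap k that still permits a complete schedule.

With 2 technicians and 7 worker-slots to fill, someone must work at least ⌈7/2⌉ = 4 shifts, so k ≥ 4.
k = 4 works: Thu evening→Johansson+Tran, Fri morning→Johansson, Fri afternoon→Tran, Fri evening→Johansson, Sat morning→Johansson+Tran.
Loads: Johansson 4, Tran 3 — all ≤ 4.

4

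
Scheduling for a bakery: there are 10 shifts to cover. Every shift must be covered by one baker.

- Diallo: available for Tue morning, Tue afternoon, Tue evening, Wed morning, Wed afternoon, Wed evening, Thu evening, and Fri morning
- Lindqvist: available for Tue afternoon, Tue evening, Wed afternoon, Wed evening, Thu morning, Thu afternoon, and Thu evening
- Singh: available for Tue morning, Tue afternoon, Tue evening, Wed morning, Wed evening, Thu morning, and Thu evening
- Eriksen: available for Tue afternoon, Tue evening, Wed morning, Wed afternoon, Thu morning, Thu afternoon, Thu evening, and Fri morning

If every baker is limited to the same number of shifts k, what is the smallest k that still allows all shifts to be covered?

3

With 4 bakers and 10 worker-slots to fill, someone must work at least ⌈10/4⌉ = 3 shifts, so k ≥ 3.
k = 3 works: Tue morning→Diallo, Tue afternoon→Singh, Tue evening→Singh, Wed morning→Diallo, Wed afternoon→Lindqvist, Wed evening→Lindqvist, Thu morning→Singh, Thu afternoon→Lindqvist, Thu evening→Eriksen, Fri morning→Diallo.
Loads: Diallo 3, Lindqvist 3, Singh 3, Eriksen 1 — all ≤ 3.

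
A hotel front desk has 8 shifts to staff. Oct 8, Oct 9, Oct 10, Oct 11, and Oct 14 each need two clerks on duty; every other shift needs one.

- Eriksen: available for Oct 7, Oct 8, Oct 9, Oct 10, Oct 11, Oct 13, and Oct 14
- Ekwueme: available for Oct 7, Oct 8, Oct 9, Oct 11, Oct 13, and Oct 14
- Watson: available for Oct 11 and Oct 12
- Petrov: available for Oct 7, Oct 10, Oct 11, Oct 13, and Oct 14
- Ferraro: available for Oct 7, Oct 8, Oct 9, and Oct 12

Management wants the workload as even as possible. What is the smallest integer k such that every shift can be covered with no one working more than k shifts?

With 5 clerks and 13 worker-slots to fill, someone must work at least ⌈13/5⌉ = 3 shifts, so k ≥ 3.
k = 3 works: Oct 7→Ferraro, Oct 8→Eriksen+Ekwueme, Oct 9→Eriksen+Ferraro, Oct 10→Eriksen+Petrov, Oct 11→Watson+Petrov, Oct 12→Watson, Oct 13→Ekwueme, Oct 14→Ekwueme+Petrov.
Loads: Eriksen 3, Ekwueme 3, Watson 2, Petrov 3, Ferraro 2 — all ≤ 3.

3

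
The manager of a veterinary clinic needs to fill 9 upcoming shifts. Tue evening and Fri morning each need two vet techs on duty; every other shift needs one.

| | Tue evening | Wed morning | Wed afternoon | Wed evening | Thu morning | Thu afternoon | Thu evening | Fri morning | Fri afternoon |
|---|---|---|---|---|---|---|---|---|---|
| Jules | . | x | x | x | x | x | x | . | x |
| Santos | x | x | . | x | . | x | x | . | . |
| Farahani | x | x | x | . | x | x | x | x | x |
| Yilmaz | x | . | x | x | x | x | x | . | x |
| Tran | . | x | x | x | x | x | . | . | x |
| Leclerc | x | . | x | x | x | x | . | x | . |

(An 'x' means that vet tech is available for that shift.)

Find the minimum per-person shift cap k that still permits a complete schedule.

With 6 vet techs and 11 worker-slots to fill, someone must work at least ⌈11/6⌉ = 2 shifts, so k ≥ 2.
k = 2 works: Tue evening→Santos+Leclerc, Wed morning→Jules, Wed afternoon→Yilmaz, Wed evening→Santos, Thu morning→Yilmaz, Thu afternoon→Tran, Thu evening→Jules, Fri morning→Farahani+Leclerc, Fri afternoon→Farahani.
Loads: Jules 2, Santos 2, Farahani 2, Yilmaz 2, Tran 1, Leclerc 2 — all ≤ 2.

2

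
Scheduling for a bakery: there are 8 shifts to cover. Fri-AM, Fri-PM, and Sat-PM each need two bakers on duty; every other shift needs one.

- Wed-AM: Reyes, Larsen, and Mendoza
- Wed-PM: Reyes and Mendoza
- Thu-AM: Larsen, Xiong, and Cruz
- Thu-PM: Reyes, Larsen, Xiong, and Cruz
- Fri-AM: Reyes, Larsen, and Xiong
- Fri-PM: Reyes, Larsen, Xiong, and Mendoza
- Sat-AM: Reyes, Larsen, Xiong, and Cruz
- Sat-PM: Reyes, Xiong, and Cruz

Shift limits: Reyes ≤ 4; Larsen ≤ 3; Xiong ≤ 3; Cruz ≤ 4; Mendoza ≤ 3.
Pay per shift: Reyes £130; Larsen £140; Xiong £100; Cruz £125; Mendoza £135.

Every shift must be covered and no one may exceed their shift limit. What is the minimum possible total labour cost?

£1320

Picking the cheapest available baker for each shift independently would cost £1245, but that ignores the shift limits.
An optimal schedule: Wed-AM→Reyes, Wed-PM→Reyes, Thu-AM→Cruz, Thu-PM→Cruz, Fri-AM→Xiong+Reyes, Fri-PM→Xiong+Reyes, Sat-AM→Cruz, Sat-PM→Xiong+Cruz.
Total: 130 + 130 + 125 + 125 + 100 + 130 + 100 + 130 + 125 + 100 + 125 = £1320.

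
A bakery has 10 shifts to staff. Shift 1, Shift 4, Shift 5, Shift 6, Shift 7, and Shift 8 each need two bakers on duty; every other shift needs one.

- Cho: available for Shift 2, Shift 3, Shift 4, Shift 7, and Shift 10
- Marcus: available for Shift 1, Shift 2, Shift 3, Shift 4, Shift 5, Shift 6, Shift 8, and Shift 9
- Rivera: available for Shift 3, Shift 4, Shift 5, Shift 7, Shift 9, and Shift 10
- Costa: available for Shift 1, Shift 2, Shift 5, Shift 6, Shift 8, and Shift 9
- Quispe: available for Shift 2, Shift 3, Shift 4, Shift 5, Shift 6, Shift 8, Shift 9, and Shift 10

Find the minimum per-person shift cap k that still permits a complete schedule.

4

With 5 bakers and 16 worker-slots to fill, someone must work at least ⌈16/5⌉ = 4 shifts, so k ≥ 4.
k = 4 works: Shift 1→Marcus+Costa, Shift 2→Cho, Shift 3→Cho, Shift 4→Rivera+Quispe, Shift 5→Rivera+Costa, Shift 6→Marcus+Costa, Shift 7→Cho+Rivera, Shift 8→Marcus+Costa, Shift 9→Marcus, Shift 10→Cho.
Loads: Cho 4, Marcus 4, Rivera 3, Costa 4, Quispe 1 — all ≤ 4.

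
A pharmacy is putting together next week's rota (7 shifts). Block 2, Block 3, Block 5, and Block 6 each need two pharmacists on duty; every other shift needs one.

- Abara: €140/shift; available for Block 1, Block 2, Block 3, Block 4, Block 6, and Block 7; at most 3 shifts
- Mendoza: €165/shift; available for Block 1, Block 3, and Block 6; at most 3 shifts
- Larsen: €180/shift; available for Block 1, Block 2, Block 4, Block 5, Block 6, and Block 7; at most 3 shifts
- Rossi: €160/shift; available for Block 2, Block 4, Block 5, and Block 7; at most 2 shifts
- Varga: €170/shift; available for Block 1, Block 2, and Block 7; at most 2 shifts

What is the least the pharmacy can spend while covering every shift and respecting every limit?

€1755

Block 3 can only be covered by Abara and Mendoza, so that assignment is forced.
Block 5 can only be covered by Larsen and Rossi, so that assignment is forced.
Picking the cheapest available pharmacist for each shift independently would cost €1670, but that ignores the shift limits.
An optimal schedule: Block 1→Mendoza, Block 2→Rossi+Varga, Block 3→Abara+Mendoza, Block 4→Abara, Block 5→Rossi+Larsen, Block 6→Abara+Mendoza, Block 7→Varga.
Total: 165 + 160 + 170 + 140 + 165 + 140 + 160 + 180 + 140 + 165 + 170 = €1755.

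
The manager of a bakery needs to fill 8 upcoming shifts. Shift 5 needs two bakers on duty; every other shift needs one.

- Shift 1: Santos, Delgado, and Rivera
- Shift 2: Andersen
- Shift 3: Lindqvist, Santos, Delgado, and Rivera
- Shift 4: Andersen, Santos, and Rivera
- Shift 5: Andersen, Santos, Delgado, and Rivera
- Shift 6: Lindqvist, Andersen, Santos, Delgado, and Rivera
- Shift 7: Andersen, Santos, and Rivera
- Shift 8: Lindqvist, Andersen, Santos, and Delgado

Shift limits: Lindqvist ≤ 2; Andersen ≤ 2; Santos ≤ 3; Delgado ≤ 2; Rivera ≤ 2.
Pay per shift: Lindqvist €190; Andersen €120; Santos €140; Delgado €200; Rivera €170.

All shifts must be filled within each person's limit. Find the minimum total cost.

€1380

Shift 2 can only be covered by Andersen, so that assignment is forced.
Picking the cheapest available baker for each shift independently would cost €1140, but that ignores the shift limits.
An optimal schedule: Shift 1→Santos, Shift 2→Andersen, Shift 3→Rivera, Shift 4→Andersen, Shift 5→Santos+Rivera, Shift 6→Lindqvist, Shift 7→Santos, Shift 8→Lindqvist.
Total: 140 + 120 + 170 + 120 + 140 + 170 + 190 + 140 + 190 = €1380.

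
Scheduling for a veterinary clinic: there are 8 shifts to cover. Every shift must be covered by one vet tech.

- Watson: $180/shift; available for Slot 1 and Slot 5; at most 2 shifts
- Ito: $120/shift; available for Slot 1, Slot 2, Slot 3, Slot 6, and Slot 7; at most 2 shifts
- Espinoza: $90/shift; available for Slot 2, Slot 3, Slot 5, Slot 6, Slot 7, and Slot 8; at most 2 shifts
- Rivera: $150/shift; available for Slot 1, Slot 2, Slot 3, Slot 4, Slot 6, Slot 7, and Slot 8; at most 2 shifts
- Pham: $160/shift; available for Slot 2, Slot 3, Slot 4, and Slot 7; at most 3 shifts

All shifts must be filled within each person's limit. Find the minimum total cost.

$1040

Picking the cheapest available vet tech for each shift independently would cost $810, but that ignores the shift limits.
An optimal schedule: Slot 1→Ito, Slot 2→Rivera, Slot 3→Pham, Slot 4→Rivera, Slot 5→Espinoza, Slot 6→Ito, Slot 7→Pham, Slot 8→Espinoza.
Total: 120 + 150 + 160 + 150 + 90 + 120 + 160 + 90 = $1040.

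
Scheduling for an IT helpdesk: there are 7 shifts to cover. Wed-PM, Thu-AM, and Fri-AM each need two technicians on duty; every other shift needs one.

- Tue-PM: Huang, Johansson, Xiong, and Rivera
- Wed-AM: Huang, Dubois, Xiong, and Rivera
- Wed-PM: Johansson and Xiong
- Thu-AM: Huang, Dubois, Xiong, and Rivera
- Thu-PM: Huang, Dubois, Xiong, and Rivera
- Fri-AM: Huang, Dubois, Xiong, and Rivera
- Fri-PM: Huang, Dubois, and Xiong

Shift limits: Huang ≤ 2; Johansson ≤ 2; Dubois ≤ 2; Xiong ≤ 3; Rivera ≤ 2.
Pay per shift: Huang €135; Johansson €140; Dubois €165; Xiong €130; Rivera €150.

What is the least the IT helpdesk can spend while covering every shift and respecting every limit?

€1405

Wed-PM can only be covered by Johansson and Xiong, so that assignment is forced.
Picking the cheapest available technician for each shift independently would cost €1320, but that ignores the shift limits.
An optimal schedule: Tue-PM→Johansson, Wed-AM→Xiong, Wed-PM→Xiong+Johansson, Thu-AM→Huang+Rivera, Thu-PM→Huang, Fri-AM→Rivera+Dubois, Fri-PM→Xiong.
Total: 140 + 130 + 130 + 140 + 135 + 150 + 135 + 150 + 165 + 130 = €1405.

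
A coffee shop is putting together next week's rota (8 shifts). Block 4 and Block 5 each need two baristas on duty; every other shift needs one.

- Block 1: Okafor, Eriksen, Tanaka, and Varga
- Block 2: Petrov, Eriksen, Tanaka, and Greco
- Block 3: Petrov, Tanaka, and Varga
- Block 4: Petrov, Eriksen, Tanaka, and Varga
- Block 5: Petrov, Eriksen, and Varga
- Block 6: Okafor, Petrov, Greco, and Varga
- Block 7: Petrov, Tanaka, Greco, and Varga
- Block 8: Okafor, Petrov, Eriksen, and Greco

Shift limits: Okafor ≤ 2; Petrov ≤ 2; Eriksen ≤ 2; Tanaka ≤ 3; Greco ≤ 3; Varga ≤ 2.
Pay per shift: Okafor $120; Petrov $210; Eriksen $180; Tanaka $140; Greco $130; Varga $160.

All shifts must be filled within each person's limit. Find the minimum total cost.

$1410

Picking the cheapest available barista for each shift independently would cost $1400, but that ignores the shift limits.
An optimal schedule: Block 1→Okafor, Block 2→Greco, Block 3→Tanaka, Block 4→Tanaka+Varga, Block 5→Varga+Eriksen, Block 6→Okafor, Block 7→Greco, Block 8→Greco.
Total: 120 + 130 + 140 + 140 + 160 + 160 + 180 + 120 + 130 + 130 = $1410.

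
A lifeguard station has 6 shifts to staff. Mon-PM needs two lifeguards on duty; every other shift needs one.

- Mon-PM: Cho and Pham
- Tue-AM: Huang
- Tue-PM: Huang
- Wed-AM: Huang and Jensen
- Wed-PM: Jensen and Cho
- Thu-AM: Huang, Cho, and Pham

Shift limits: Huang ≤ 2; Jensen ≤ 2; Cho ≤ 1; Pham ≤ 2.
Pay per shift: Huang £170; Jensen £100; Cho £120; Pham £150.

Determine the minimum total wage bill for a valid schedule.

£960

Mon-PM can only be covered by Cho and Pham, so that assignment is forced.
Tue-AM can only be covered by Huang, so that assignment is forced.
Tue-PM can only be covered by Huang, so that assignment is forced.
Picking the cheapest available lifeguard for each shift independently would cost £930, but that ignores the shift limits.
An optimal schedule: Mon-PM→Cho+Pham, Tue-AM→Huang, Tue-PM→Huang, Wed-AM→Jensen, Wed-PM→Jensen, Thu-AM→Pham.
Total: 120 + 150 + 170 + 170 + 100 + 100 + 150 = £960.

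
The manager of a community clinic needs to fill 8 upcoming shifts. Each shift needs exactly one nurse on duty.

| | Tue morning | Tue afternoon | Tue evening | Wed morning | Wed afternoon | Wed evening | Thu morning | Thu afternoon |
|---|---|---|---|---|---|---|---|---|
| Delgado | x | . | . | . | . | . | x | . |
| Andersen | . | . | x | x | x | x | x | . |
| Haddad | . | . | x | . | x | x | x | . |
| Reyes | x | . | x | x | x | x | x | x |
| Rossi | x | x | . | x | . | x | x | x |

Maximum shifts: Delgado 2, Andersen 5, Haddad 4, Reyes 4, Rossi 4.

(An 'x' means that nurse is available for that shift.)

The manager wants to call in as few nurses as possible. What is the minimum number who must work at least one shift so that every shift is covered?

2

8 slots to fill and no one can take more than 5, so at least ⌈8/5⌉ = 2 nurses are needed.
Andersen and Rossi alone can cover everything: Tue morning→Rossi, Tue afternoon→Rossi, Tue evening→Andersen, Wed morning→Andersen, Wed afternoon→Andersen, Wed evening→Andersen, Thu morning→Andersen, Thu afternoon→Rossi.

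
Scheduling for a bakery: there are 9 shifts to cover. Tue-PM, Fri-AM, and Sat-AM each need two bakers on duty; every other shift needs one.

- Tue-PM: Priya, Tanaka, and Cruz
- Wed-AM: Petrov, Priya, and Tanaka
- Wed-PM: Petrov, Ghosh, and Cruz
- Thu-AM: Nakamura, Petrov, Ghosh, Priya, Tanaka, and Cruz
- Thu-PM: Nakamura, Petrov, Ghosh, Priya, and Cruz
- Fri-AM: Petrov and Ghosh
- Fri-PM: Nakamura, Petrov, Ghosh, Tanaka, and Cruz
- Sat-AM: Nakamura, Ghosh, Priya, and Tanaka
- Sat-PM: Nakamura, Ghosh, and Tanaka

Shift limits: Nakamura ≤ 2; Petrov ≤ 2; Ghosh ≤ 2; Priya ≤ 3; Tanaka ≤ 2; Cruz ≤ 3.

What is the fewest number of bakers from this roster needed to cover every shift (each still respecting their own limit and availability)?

12 slots to fill and no one can take more than 3, so at least ⌈12/3⌉ = 4 bakers are needed.
Any 4 bakers together have capacity at most 3+3+2+2 = 10 < 12 slots, so 4 can never suffice.
Nakamura, Petrov, Ghosh, Priya, and Cruz alone can cover everything: Tue-PM→Priya+Cruz, Wed-AM→Petrov, Wed-PM→Ghosh, Thu-AM→Priya, Thu-PM→Cruz, Fri-AM→Petrov+Ghosh, Fri-PM→Cruz, Sat-AM→Nakamura+Priya, Sat-PM→Nakamura.

5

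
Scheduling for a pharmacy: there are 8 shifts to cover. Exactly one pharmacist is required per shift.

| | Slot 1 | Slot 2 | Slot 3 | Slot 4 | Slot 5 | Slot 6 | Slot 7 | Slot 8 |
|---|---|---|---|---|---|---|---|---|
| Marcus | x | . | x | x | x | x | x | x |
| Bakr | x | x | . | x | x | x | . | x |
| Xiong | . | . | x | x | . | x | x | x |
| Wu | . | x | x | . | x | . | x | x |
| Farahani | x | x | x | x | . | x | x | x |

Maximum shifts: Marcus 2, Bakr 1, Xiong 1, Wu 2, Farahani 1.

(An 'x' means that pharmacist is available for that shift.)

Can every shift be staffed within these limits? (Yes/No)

No

Total capacity is 2+1+1+2+1 = 7 but 8 worker-slots are needed — infeasible.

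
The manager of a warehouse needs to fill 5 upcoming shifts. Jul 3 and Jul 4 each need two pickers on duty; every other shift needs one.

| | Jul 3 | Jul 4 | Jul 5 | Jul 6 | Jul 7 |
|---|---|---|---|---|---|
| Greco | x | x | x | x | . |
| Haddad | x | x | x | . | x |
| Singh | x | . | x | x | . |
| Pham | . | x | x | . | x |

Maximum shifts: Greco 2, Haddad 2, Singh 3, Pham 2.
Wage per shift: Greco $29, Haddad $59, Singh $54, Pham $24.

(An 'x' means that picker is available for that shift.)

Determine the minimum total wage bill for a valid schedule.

$268

Picking the cheapest available picker for each shift independently would cost $213, but that ignores the shift limits.
An optimal schedule: Jul 3→Greco+Singh, Jul 4→Pham+Greco, Jul 5→Singh, Jul 6→Singh, Jul 7→Pham.
Total: 29 + 54 + 24 + 29 + 54 + 54 + 24 = $268.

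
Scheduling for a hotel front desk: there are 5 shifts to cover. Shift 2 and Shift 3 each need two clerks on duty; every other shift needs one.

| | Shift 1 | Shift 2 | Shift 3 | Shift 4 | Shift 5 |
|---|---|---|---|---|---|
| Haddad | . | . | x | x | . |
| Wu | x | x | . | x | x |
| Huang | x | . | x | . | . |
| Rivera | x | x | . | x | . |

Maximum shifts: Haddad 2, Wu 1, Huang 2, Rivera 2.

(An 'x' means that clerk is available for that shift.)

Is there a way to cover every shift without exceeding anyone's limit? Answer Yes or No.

Total capacity is 7 and 7 slots are needed, so capacity alone doesn't rule it out.
Shifts {Shift 2, Shift 5} need 3 worker-slots in total, but the clerks available for any of those shifts (Wu and Rivera) can supply at most 2 among them. So no valid schedule exists.

No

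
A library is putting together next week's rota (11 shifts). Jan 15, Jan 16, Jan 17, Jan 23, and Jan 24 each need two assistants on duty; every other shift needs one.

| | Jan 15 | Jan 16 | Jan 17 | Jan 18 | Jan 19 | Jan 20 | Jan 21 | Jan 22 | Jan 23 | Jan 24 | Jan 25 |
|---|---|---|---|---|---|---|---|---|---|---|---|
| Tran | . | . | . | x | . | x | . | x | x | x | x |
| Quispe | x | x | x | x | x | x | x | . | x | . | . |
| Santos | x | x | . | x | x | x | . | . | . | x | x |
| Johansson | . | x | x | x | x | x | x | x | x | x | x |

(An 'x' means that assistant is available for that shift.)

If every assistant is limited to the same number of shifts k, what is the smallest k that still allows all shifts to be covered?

With 4 assistants and 16 worker-slots to fill, someone must work at least ⌈16/4⌉ = 4 shifts, so k ≥ 4.
k = 4 works: Jan 15→Quispe+Santos, Jan 16→Quispe+Santos, Jan 17→Quispe+Johansson, Jan 18→Johansson, Jan 19→Santos, Jan 20→Johansson, Jan 21→Quispe, Jan 22→Tran, Jan 23→Tran+Johansson, Jan 24→Tran+Santos, Jan 25→Tran.
Loads: Tran 4, Quispe 4, Santos 4, Johansson 4 — all ≤ 4.

4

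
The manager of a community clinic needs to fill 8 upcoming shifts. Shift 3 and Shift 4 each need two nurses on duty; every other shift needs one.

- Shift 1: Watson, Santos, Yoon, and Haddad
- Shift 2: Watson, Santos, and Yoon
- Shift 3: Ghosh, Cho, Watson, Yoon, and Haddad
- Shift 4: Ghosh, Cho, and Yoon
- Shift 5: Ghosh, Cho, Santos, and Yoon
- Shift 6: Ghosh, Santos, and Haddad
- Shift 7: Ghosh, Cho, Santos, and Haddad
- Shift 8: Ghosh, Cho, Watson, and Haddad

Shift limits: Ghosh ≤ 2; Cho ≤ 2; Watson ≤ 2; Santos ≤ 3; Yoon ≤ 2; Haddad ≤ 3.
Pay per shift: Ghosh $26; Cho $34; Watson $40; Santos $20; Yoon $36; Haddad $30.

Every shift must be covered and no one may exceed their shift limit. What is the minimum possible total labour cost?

Picking the cheapest available nurse for each shift independently would cost $242, but that ignores the shift limits.
An optimal schedule: Shift 1→Santos, Shift 2→Santos, Shift 3→Haddad+Cho, Shift 4→Ghosh+Cho, Shift 5→Ghosh, Shift 6→Santos, Shift 7→Haddad, Shift 8→Haddad.
Total: 20 + 20 + 30 + 34 + 26 + 34 + 26 + 20 + 30 + 30 = $270.

$270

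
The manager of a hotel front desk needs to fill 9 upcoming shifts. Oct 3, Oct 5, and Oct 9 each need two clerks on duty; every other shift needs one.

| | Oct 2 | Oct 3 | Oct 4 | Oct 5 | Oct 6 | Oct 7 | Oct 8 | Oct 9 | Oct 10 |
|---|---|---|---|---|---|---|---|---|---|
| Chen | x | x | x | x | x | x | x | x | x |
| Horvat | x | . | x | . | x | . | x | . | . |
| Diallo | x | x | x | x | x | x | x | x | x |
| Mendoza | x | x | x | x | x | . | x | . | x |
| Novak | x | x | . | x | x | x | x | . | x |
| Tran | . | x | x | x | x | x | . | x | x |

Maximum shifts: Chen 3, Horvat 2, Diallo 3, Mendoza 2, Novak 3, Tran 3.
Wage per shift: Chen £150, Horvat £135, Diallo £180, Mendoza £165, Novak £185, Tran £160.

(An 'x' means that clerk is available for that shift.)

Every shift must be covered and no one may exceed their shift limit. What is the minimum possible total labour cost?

Picking the cheapest available clerk for each shift independently would cost £1770, but that ignores the shift limits.
An optimal schedule: Oct 2→Horvat, Oct 3→Mendoza+Diallo, Oct 4→Horvat, Oct 5→Mendoza+Diallo, Oct 6→Tran, Oct 7→Chen, Oct 8→Chen, Oct 9→Chen+Tran, Oct 10→Tran.
Total: 135 + 165 + 180 + 135 + 165 + 180 + 160 + 150 + 150 + 150 + 160 + 160 = £1890.

£1890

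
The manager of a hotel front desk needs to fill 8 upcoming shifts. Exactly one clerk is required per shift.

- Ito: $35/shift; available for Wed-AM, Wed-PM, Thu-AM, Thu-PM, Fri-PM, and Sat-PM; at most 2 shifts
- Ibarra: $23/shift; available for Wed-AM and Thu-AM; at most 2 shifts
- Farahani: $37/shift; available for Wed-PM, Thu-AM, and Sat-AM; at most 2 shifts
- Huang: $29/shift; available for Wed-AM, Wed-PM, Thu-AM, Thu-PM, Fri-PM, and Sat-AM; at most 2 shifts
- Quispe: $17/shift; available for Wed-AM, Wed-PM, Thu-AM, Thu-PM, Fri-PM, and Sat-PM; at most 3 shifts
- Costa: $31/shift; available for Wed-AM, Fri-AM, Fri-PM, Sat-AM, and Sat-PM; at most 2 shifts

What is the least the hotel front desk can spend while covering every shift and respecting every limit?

Fri-AM can only be covered by Costa, so that assignment is forced.
Picking the cheapest available clerk for each shift independently would cost $162, but that ignores the shift limits.
An optimal schedule: Wed-AM→Ibarra, Wed-PM→Quispe, Thu-AM→Ibarra, Thu-PM→Quispe, Fri-AM→Costa, Fri-PM→Huang, Sat-AM→Huang, Sat-PM→Quispe.
Total: 23 + 17 + 23 + 17 + 31 + 29 + 29 + 17 = $186.

$186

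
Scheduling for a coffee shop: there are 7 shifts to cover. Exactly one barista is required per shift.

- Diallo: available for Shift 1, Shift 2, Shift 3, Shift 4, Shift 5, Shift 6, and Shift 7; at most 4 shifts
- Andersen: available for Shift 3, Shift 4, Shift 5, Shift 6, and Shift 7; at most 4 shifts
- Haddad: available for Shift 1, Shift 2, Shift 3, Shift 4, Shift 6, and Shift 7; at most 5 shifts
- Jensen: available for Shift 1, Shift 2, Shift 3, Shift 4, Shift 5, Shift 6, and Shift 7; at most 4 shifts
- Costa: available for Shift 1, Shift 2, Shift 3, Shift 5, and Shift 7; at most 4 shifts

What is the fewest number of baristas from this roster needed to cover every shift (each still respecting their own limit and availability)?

2

7 slots to fill and no one can take more than 5, so at least ⌈7/5⌉ = 2 baristas are needed.
Diallo and Andersen alone can cover everything: Shift 1→Diallo, Shift 2→Diallo, Shift 3→Diallo, Shift 4→Diallo, Shift 5→Andersen, Shift 6→Andersen, Shift 7→Andersen.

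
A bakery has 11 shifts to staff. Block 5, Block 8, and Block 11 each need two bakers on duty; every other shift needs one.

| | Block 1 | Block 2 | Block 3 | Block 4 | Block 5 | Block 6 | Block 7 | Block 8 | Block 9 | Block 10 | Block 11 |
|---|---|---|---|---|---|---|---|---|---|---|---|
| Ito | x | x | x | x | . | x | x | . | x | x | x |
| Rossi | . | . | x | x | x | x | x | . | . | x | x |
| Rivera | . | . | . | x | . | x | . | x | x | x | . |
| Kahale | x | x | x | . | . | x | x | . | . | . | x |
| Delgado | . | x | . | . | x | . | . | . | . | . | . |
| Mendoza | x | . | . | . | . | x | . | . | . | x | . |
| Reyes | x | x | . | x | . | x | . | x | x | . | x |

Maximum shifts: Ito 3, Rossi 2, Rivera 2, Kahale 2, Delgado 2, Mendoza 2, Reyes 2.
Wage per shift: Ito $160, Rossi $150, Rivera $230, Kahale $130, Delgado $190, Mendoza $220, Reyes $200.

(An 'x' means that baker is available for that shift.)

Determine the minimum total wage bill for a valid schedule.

Block 5 can only be covered by Rossi and Delgado, so that assignment is forced.
Block 8 can only be covered by Rivera and Reyes, so that assignment is forced.
Picking the cheapest available baker for each shift independently would cost $2160, but that ignores the shift limits.
An optimal schedule: Block 1→Ito, Block 2→Delgado, Block 3→Kahale, Block 4→Rossi, Block 5→Rossi+Delgado, Block 6→Mendoza, Block 7→Kahale, Block 8→Reyes+Rivera, Block 9→Ito, Block 10→Mendoza, Block 11→Ito+Reyes.
Total: 160 + 190 + 130 + 150 + 150 + 190 + 220 + 130 + 200 + 230 + 160 + 220 + 160 + 200 = $2490.

$2490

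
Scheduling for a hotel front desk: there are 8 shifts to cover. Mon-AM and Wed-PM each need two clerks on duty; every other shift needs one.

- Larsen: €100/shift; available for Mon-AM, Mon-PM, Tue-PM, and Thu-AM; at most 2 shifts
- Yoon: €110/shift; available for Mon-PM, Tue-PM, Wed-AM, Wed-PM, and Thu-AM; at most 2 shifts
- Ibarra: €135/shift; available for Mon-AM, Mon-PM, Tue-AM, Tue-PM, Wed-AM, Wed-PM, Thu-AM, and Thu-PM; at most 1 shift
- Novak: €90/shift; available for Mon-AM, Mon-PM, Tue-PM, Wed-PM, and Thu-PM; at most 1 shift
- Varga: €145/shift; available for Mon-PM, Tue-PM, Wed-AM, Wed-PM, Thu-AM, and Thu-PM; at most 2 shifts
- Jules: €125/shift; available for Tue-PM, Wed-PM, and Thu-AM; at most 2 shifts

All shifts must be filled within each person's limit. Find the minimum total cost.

Tue-AM can only be covered by Ibarra, so that assignment is forced.
Picking the cheapest available clerk for each shift independently would cost €1005, but that ignores the shift limits.
An optimal schedule: Mon-AM→Larsen+Novak, Mon-PM→Larsen, Tue-AM→Ibarra, Tue-PM→Jules, Wed-AM→Yoon, Wed-PM→Varga+Jules, Thu-AM→Yoon, Thu-PM→Varga.
Total: 100 + 90 + 100 + 135 + 125 + 110 + 145 + 125 + 110 + 145 = €1185.

€1185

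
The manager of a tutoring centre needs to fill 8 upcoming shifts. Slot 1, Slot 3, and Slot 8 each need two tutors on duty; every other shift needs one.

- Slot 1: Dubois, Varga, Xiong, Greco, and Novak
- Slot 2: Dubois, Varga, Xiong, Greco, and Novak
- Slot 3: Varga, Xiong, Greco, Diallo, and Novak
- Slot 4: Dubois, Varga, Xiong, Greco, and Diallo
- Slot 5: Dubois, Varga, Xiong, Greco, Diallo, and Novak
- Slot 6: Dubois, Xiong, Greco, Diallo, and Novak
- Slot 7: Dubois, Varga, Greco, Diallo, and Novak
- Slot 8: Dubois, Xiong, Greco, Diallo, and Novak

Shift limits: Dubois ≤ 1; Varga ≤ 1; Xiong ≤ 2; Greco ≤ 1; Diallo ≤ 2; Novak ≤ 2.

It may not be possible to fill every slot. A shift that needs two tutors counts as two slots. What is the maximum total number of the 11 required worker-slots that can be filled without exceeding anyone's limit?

9

Total capacity across all tutors is 1+1+2+1+2+2 = 9, and 11 slots are needed, so at most 9 can be filled.
An assignment achieving 9: Slot 1→Dubois+Varga, Slot 2→Xiong, Slot 3→Xiong+Greco, Slot 4→Diallo, Slot 6→Diallo, Slot 7→Novak, Slot 8→Novak.
Loads: Dubois 1/1, Varga 1/1, Xiong 2/2, Greco 1/1, Diallo 2/2, Novak 2/2.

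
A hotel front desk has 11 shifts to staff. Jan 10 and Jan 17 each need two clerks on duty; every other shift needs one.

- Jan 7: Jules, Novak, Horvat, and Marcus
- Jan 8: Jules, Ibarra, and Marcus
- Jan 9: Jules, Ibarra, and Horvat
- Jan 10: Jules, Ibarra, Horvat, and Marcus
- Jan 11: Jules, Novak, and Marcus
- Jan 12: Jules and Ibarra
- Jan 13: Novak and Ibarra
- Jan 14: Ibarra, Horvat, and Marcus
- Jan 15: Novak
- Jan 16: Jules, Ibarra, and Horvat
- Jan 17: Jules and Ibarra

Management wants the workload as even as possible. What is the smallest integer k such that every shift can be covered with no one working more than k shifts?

3

With 5 clerks and 13 worker-slots to fill, someone must work at least ⌈13/5⌉ = 3 shifts, so k ≥ 3.
k = 3 works: Jan 7→Horvat, Jan 8→Jules, Jan 9→Ibarra, Jan 10→Horvat+Marcus, Jan 11→Novak, Jan 12→Jules, Jan 13→Novak, Jan 14→Ibarra, Jan 15→Novak, Jan 16→Horvat, Jan 17→Jules+Ibarra.
Loads: Jules 3, Novak 3, Ibarra 3, Horvat 3, Marcus 1 — all ≤ 3.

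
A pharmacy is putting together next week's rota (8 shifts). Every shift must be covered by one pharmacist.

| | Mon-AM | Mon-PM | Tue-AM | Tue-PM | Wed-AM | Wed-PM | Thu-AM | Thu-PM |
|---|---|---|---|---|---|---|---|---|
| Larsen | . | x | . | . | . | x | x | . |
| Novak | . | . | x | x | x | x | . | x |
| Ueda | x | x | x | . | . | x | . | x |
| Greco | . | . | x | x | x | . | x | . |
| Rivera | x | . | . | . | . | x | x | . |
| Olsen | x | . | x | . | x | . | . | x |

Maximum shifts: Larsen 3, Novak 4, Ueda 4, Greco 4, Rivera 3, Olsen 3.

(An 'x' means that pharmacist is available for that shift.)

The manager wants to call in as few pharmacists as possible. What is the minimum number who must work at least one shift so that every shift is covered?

8 slots to fill and no one can take more than 4, so at least ⌈8/4⌉ = 2 pharmacists are needed.
Ueda and Greco alone can cover everything: Mon-AM→Ueda, Mon-PM→Ueda, Tue-AM→Greco, Tue-PM→Greco, Wed-AM→Greco, Wed-PM→Ueda, Thu-AM→Greco, Thu-PM→Ueda.

2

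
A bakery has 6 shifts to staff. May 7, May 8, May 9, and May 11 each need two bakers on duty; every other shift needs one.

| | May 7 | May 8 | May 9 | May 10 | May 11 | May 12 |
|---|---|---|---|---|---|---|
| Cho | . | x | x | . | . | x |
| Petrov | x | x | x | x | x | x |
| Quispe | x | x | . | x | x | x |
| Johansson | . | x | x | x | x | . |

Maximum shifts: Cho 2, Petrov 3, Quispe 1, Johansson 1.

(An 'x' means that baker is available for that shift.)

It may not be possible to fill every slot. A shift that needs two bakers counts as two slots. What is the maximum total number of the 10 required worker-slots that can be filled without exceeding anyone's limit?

7

Total capacity across all bakers is 2+3+1+1 = 7, and 10 slots are needed, so at most 7 can be filled.
An assignment achieving 7: May 7→Petrov+Quispe, May 9→Cho+Petrov, May 10→Petrov, May 11→Johansson, May 12→Cho.
Loads: Cho 2/2, Petrov 3/3, Quispe 1/1, Johansson 1/1.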